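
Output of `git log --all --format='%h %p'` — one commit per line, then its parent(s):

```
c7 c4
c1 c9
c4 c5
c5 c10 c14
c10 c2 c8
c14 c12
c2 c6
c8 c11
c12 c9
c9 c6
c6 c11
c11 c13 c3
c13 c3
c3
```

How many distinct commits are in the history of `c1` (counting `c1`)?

Walking parent pointers from c1: reachable set = {c1, c11, c13, c3, c6, c9}.
That is 6 commits.

6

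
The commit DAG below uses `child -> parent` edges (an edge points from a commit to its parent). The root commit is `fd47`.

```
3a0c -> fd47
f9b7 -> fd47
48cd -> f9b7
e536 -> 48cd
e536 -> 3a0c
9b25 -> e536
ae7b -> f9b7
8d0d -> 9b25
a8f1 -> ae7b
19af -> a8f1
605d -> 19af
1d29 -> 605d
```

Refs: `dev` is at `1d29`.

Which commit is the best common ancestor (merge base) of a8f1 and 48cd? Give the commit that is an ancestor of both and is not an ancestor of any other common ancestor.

f9b7

Ancestors of a8f1: {a8f1, ae7b, f9b7, fd47}.
Ancestors of 48cd: {48cd, f9b7, fd47}.
Common ancestors: {f9b7, fd47}.
Among these, f9b7 is not an ancestor of any other common ancestor — it is the merge base.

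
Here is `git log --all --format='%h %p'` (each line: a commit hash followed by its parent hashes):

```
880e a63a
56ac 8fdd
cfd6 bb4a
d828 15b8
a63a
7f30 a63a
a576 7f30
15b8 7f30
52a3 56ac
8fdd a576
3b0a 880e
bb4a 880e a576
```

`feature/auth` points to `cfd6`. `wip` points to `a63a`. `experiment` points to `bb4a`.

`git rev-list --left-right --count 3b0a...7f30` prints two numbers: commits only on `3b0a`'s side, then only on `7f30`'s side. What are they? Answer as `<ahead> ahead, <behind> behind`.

Reachable from 3b0a: {3b0a, 880e, a63a}.
Reachable from 7f30: {7f30, a63a}.
Only in 3b0a's history (ahead): {3b0a, 880e} — 2.
Only in 7f30's history (behind): {7f30} — 1.

2 ahead, 1 behind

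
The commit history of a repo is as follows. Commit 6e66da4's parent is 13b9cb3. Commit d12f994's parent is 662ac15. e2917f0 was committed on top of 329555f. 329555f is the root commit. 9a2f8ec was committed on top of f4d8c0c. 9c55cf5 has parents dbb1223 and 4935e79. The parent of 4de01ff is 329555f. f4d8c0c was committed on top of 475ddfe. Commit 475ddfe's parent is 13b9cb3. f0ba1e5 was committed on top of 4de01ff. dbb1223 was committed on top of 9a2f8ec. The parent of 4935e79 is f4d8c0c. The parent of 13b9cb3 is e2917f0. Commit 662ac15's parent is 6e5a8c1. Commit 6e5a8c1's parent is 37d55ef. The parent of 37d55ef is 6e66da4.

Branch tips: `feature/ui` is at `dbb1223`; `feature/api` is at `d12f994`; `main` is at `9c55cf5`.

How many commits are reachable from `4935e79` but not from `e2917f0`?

Reachable from 4935e79: {13b9cb3, 329555f, 475ddfe, 4935e79, e2917f0, f4d8c0c}.
Reachable from e2917f0: {329555f, e2917f0}.
In 4935e79's history but not e2917f0's: {13b9cb3, 475ddfe, 4935e79, f4d8c0c} — 4 commits.

4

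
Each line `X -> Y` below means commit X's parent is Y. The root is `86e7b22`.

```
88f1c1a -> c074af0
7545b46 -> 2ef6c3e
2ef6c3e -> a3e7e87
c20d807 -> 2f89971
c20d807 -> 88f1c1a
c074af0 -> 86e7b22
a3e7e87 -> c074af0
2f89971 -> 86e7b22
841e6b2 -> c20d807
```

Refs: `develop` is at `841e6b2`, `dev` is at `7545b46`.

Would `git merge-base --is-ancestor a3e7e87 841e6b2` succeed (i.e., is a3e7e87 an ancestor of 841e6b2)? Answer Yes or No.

Ancestors of 841e6b2: {2f89971, 841e6b2, 86e7b22, 88f1c1a, c074af0, c20d807}.
a3e7e87 is not in that set, so it is not an ancestor of 841e6b2.

No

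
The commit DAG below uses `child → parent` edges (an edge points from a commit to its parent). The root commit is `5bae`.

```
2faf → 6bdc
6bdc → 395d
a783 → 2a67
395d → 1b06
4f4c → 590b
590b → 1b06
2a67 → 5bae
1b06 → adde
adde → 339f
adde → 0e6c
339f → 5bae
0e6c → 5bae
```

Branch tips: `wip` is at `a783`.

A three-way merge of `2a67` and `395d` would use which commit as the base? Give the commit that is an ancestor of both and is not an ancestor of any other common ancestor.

Ancestors of 2a67: {2a67, 5bae}.
Ancestors of 395d: {0e6c, 1b06, 339f, 395d, 5bae, adde}.
Common ancestors: {5bae}.
The only common ancestor is 5bae, so it is the merge base.

5bae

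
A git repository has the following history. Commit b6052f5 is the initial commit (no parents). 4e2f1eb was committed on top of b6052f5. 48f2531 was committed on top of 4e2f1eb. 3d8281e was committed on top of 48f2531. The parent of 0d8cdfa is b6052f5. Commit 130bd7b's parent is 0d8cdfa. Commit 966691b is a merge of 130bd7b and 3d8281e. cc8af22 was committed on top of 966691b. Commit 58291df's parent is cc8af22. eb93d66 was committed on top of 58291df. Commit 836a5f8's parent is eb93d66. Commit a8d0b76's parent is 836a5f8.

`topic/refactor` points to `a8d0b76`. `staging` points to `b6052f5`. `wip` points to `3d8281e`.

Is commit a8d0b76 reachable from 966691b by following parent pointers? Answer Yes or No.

Ancestors of 966691b: {0d8cdfa, 130bd7b, 3d8281e, 48f2531, 4e2f1eb, 966691b, b6052f5}.
a8d0b76 is not in that set, so it is not an ancestor of 966691b.

No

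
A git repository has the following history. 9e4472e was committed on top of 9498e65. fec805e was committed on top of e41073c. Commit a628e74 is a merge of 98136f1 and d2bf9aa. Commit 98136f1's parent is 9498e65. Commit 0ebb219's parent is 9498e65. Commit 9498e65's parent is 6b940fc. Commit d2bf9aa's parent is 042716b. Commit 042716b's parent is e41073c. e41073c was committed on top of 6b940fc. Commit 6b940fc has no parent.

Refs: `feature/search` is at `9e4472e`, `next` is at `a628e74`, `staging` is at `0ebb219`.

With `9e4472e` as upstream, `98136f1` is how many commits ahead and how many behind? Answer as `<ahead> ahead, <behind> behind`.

Reachable from 98136f1: {6b940fc, 9498e65, 98136f1}.
Reachable from 9e4472e: {6b940fc, 9498e65, 9e4472e}.
Only in 98136f1's history (ahead): {98136f1} — 1.
Only in 9e4472e's history (behind): {9e4472e} — 1.

1 ahead, 1 behind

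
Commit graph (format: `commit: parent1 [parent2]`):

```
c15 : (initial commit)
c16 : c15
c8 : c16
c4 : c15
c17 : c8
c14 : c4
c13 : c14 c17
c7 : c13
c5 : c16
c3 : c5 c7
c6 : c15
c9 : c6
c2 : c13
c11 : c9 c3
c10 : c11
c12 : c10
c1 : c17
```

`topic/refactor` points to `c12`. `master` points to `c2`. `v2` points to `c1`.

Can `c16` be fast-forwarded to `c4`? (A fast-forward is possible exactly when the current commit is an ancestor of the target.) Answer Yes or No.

No

A fast-forward from c16 to c4 is possible iff c16 is an ancestor of c4.
Ancestors of c4: {c15, c4}.
c16 is not among them, so fast-forward is not possible.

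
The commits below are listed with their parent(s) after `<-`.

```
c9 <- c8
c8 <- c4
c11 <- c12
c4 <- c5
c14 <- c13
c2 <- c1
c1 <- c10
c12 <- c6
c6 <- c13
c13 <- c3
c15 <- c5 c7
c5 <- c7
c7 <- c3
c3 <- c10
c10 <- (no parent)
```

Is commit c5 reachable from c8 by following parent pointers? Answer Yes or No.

Ancestors of c8 (commits reachable by following parents): {c10, c3, c4, c5, c7, c8}.
c5 is in that set, so it is an ancestor of c8.

Yes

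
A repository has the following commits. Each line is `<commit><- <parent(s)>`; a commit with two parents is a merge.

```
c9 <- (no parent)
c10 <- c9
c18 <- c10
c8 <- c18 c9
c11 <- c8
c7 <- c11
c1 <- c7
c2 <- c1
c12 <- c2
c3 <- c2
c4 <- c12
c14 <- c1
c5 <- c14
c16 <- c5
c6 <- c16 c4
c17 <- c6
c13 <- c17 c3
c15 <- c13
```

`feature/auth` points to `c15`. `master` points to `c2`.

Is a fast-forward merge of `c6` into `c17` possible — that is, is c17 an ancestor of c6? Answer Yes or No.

A fast-forward from c17 to c6 is possible iff c17 is an ancestor of c6.
Ancestors of c6: {c1, c10, c11, c12, c14, c16, c18, c2, c4, c5, c6, c7, c8, c9}.
c17 is not among them, so fast-forward is not possible.

No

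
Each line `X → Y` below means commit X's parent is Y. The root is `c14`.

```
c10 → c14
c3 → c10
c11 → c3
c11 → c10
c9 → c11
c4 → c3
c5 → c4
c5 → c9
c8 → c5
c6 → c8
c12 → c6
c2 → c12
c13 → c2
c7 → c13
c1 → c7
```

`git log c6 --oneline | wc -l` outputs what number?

9

Walking parent pointers from c6: reachable set = {c10, c11, c14, c3, c4, c5, c6, c8, c9}.
That is 9 commits.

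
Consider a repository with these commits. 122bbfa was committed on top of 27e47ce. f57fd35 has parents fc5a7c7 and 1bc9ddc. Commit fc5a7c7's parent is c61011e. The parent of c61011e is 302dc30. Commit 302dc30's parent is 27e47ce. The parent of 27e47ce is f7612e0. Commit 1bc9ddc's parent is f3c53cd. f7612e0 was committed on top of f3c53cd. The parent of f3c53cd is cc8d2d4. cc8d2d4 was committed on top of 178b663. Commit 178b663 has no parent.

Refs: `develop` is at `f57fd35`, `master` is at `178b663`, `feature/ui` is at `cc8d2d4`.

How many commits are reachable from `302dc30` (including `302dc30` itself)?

6

Walking parent pointers from 302dc30: reachable set = {178b663, 27e47ce, 302dc30, cc8d2d4, f3c53cd, f7612e0}.
That is 6 commits.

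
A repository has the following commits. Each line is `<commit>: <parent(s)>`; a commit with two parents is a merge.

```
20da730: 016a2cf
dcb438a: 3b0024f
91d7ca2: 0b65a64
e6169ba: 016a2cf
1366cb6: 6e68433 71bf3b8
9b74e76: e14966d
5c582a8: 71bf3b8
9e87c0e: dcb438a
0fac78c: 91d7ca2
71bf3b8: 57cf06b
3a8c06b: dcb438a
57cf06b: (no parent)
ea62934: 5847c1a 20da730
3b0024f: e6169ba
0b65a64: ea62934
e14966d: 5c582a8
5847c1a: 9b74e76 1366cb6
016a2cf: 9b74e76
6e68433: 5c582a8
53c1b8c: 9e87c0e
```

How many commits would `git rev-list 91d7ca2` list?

13

Walking parent pointers from 91d7ca2: reachable set = {016a2cf, 0b65a64, 1366cb6, 20da730, 57cf06b, 5847c1a, 5c582a8, 6e68433, 71bf3b8, 91d7ca2, 9b74e76, e14966d, ea62934}.
That is 13 commits.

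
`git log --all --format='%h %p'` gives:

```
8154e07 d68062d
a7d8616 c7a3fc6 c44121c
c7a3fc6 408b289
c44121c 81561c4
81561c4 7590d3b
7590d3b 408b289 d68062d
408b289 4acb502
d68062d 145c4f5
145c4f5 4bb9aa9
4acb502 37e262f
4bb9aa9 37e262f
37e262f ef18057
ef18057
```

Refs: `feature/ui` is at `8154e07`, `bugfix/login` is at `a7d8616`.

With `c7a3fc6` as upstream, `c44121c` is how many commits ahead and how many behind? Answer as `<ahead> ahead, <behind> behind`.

6 ahead, 1 behind

Reachable from c44121c: {145c4f5, 37e262f, 408b289, 4acb502, 4bb9aa9, 7590d3b, 81561c4, c44121c, d68062d, ef18057}.
Reachable from c7a3fc6: {37e262f, 408b289, 4acb502, c7a3fc6, ef18057}.
Only in c44121c's history (ahead): {145c4f5, 4bb9aa9, 7590d3b, 81561c4, c44121c, d68062d} — 6.
Only in c7a3fc6's history (behind): {c7a3fc6} — 1.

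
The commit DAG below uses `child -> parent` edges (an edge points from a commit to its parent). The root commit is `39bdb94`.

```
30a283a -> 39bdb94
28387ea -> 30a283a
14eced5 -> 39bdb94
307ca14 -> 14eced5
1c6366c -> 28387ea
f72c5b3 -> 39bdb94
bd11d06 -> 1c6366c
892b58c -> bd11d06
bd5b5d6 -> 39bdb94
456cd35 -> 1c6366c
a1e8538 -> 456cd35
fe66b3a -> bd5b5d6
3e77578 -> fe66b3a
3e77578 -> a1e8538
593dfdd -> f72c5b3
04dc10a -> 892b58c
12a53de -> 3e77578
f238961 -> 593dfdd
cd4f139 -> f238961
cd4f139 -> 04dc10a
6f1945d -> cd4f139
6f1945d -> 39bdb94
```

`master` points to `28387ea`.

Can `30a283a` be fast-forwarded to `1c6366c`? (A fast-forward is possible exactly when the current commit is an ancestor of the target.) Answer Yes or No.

Yes

A fast-forward from 30a283a to 1c6366c is possible iff 30a283a is an ancestor of 1c6366c.
Ancestors of 1c6366c: {1c6366c, 28387ea, 30a283a, 39bdb94}.
30a283a is among them, so fast-forward is possible.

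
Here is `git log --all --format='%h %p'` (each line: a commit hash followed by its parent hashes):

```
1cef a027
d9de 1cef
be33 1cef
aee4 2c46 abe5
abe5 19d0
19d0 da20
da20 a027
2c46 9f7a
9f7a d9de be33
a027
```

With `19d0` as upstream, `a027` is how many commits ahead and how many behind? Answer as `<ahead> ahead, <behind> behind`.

0 ahead, 2 behind

Reachable from a027: {a027}.
Reachable from 19d0: {19d0, a027, da20}.
Only in a027's history (ahead): {} — 0.
Only in 19d0's history (behind): {19d0, da20} — 2.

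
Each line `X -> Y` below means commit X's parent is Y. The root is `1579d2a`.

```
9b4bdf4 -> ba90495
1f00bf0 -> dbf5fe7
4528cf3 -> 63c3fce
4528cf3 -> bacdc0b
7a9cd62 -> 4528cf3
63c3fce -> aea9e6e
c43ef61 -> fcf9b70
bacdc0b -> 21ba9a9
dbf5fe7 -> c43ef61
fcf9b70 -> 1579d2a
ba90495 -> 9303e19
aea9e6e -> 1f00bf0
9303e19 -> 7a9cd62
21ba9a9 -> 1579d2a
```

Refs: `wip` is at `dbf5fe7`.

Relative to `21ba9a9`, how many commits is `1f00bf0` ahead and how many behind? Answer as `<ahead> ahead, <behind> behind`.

Reachable from 1f00bf0: {1579d2a, 1f00bf0, c43ef61, dbf5fe7, fcf9b70}.
Reachable from 21ba9a9: {1579d2a, 21ba9a9}.
Only in 1f00bf0's history (ahead): {1f00bf0, c43ef61, dbf5fe7, fcf9b70} — 4.
Only in 21ba9a9's history (behind): {21ba9a9} — 1.

4 ahead, 1 behind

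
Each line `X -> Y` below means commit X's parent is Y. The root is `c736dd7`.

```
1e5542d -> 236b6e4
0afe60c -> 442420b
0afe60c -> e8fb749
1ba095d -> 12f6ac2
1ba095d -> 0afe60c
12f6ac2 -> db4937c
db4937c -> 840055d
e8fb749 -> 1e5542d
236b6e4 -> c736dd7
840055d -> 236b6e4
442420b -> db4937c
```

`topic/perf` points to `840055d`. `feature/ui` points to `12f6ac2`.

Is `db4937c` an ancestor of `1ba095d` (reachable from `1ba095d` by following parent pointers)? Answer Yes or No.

Yes

Ancestors of 1ba095d (commits reachable by following parents): {0afe60c, 12f6ac2, 1ba095d, 1e5542d, 236b6e4, 442420b, 840055d, c736dd7, db4937c, e8fb749}.
db4937c is in that set, so it is an ancestor of 1ba095d.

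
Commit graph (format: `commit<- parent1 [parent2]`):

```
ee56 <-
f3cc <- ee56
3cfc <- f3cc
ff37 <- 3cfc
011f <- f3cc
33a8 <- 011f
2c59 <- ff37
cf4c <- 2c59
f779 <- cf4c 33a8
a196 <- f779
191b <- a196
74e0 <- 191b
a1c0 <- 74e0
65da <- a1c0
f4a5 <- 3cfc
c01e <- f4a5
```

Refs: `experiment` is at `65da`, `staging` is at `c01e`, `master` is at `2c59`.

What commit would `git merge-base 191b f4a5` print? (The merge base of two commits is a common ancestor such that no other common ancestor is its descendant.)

3cfc

Ancestors of 191b: {011f, 191b, 2c59, 33a8, 3cfc, a196, cf4c, ee56, f3cc, f779, ff37}.
Ancestors of f4a5: {3cfc, ee56, f3cc, f4a5}.
Common ancestors: {3cfc, ee56, f3cc}.
Among these, 3cfc is not an ancestor of any other common ancestor — it is the merge base.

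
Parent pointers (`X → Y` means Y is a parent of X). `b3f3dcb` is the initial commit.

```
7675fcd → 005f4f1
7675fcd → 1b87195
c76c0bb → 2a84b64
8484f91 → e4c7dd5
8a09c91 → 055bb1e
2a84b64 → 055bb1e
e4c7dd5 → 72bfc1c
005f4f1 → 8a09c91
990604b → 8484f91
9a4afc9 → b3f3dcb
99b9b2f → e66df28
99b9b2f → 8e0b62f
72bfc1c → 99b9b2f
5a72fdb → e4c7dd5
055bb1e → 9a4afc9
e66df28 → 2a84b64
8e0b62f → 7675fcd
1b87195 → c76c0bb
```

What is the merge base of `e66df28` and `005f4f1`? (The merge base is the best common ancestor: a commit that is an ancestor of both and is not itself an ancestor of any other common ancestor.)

055bb1e

Ancestors of e66df28: {055bb1e, 2a84b64, 9a4afc9, b3f3dcb, e66df28}.
Ancestors of 005f4f1: {005f4f1, 055bb1e, 8a09c91, 9a4afc9, b3f3dcb}.
Common ancestors: {055bb1e, 9a4afc9, b3f3dcb}.
Among these, 055bb1e is not an ancestor of any other common ancestor — it is the merge base.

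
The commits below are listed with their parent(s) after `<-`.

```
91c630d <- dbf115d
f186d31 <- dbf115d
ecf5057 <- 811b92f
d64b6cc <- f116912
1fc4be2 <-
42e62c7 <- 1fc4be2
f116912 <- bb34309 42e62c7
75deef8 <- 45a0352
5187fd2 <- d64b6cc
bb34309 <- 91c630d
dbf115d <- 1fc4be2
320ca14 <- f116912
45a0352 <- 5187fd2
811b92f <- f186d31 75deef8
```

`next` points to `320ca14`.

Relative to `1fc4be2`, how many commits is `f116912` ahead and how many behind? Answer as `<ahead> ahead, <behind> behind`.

5 ahead, 0 behind

Reachable from f116912: {1fc4be2, 42e62c7, 91c630d, bb34309, dbf115d, f116912}.
Reachable from 1fc4be2: {1fc4be2}.
Only in f116912's history (ahead): {42e62c7, 91c630d, bb34309, dbf115d, f116912} — 5.
Only in 1fc4be2's history (behind): {} — 0.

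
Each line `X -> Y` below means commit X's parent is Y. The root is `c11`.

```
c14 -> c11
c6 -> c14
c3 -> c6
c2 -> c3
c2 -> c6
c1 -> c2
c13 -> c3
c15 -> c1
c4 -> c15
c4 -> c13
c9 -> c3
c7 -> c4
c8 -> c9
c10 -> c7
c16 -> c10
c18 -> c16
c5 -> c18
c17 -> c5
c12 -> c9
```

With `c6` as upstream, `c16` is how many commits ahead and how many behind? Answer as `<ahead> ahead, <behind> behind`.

9 ahead, 0 behind

Reachable from c16: {c1, c10, c11, c13, c14, c15, c16, c2, c3, c4, c6, c7}.
Reachable from c6: {c11, c14, c6}.
Only in c16's history (ahead): {c1, c10, c13, c15, c16, c2, c3, c4, c7} — 9.
Only in c6's history (behind): {} — 0.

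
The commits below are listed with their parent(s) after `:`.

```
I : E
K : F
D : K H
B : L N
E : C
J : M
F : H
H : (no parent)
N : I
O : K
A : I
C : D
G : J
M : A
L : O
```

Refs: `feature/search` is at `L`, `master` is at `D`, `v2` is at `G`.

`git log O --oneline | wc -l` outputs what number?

Walking parent pointers from O: reachable set = {F, H, K, O}.
That is 4 commits.

4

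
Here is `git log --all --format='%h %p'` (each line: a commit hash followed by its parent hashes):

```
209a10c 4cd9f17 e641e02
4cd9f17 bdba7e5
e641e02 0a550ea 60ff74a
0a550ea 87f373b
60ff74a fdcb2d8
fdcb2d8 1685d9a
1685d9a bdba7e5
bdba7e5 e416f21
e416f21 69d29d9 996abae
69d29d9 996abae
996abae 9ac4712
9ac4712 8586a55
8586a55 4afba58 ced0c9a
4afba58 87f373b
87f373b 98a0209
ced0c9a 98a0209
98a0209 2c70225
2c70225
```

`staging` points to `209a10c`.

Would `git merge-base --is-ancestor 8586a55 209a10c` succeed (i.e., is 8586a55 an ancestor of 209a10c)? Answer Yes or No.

Yes

Ancestors of 209a10c (commits reachable by following parents): {0a550ea, 1685d9a, 209a10c, 2c70225, 4afba58, 4cd9f17, 60ff74a, 69d29d9, 8586a55, 87f373b, 98a0209, 996abae, 9ac4712, bdba7e5, ced0c9a, e416f21, e641e02, fdcb2d8}.
8586a55 is in that set, so it is an ancestor of 209a10c.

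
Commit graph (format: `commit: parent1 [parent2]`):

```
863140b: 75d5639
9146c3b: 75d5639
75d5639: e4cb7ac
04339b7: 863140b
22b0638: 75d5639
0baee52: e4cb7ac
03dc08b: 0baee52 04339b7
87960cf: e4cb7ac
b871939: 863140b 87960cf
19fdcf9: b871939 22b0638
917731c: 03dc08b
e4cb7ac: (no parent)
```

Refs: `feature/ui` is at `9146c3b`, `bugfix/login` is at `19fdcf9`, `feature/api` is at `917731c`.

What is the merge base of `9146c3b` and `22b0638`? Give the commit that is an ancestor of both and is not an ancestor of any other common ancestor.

Ancestors of 9146c3b: {75d5639, 9146c3b, e4cb7ac}.
Ancestors of 22b0638: {22b0638, 75d5639, e4cb7ac}.
Common ancestors: {75d5639, e4cb7ac}.
Among these, 75d5639 is not an ancestor of any other common ancestor — it is the merge base.

75d5639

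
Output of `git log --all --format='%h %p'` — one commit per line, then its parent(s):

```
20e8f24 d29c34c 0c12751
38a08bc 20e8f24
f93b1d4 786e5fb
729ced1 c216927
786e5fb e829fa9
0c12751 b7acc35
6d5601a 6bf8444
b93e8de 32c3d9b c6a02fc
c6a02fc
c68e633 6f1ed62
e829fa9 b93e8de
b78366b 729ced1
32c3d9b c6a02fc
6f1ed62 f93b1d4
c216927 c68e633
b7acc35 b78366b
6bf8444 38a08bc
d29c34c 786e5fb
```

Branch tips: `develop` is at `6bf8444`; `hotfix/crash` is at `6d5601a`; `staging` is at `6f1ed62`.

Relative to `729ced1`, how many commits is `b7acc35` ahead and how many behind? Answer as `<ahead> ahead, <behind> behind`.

2 ahead, 0 behind

Reachable from b7acc35: {32c3d9b, 6f1ed62, 729ced1, 786e5fb, b78366b, b7acc35, b93e8de, c216927, c68e633, c6a02fc, e829fa9, f93b1d4}.
Reachable from 729ced1: {32c3d9b, 6f1ed62, 729ced1, 786e5fb, b93e8de, c216927, c68e633, c6a02fc, e829fa9, f93b1d4}.
Only in b7acc35's history (ahead): {b78366b, b7acc35} — 2.
Only in 729ced1's history (behind): {} — 0.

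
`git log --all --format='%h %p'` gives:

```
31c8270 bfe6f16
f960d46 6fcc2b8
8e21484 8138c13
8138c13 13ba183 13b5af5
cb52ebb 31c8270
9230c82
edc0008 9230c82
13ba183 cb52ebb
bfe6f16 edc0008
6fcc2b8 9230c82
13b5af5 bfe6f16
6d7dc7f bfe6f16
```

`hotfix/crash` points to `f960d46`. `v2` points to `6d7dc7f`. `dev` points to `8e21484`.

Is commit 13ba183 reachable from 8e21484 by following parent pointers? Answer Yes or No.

Ancestors of 8e21484 (commits reachable by following parents): {13b5af5, 13ba183, 31c8270, 8138c13, 8e21484, 9230c82, bfe6f16, cb52ebb, edc0008}.
13ba183 is in that set, so it is an ancestor of 8e21484.

Yes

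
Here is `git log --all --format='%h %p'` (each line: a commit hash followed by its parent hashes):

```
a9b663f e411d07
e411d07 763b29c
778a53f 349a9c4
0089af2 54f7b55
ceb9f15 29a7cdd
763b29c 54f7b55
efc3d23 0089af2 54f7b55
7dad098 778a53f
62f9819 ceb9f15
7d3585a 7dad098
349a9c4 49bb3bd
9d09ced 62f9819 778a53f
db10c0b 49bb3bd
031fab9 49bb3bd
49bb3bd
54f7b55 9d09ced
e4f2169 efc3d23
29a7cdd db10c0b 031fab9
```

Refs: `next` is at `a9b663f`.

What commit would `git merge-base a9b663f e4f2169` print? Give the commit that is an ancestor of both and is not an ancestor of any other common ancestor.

54f7b55

Ancestors of a9b663f: {031fab9, 29a7cdd, 349a9c4, 49bb3bd, 54f7b55, 62f9819, 763b29c, 778a53f, 9d09ced, a9b663f, ceb9f15, db10c0b, e411d07}.
Ancestors of e4f2169: {0089af2, 031fab9, 29a7cdd, 349a9c4, 49bb3bd, 54f7b55, 62f9819, 778a53f, 9d09ced, ceb9f15, db10c0b, e4f2169, efc3d23}.
Common ancestors: {031fab9, 29a7cdd, 349a9c4, 49bb3bd, 54f7b55, 62f9819, 778a53f, 9d09ced, ceb9f15, db10c0b}.
Among these, 54f7b55 is not an ancestor of any other common ancestor — it is the merge base.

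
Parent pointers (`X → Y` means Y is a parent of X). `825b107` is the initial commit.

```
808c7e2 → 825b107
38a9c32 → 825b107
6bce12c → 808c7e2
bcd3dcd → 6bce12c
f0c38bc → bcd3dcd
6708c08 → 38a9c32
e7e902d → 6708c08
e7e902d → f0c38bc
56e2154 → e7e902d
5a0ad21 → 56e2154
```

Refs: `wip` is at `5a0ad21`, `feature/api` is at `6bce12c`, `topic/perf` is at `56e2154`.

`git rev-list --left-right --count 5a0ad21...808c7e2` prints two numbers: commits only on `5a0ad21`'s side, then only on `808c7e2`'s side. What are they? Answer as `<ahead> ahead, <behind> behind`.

8 ahead, 0 behind

Reachable from 5a0ad21: {38a9c32, 56e2154, 5a0ad21, 6708c08, 6bce12c, 808c7e2, 825b107, bcd3dcd, e7e902d, f0c38bc}.
Reachable from 808c7e2: {808c7e2, 825b107}.
Only in 5a0ad21's history (ahead): {38a9c32, 56e2154, 5a0ad21, 6708c08, 6bce12c, bcd3dcd, e7e902d, f0c38bc} — 8.
Only in 808c7e2's history (behind): {} — 0.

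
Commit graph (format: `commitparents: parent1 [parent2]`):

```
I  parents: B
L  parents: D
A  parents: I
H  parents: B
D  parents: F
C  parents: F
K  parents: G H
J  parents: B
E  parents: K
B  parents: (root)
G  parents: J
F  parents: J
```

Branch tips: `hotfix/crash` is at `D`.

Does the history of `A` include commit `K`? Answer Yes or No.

No

Ancestors of A: {A, B, I}.
K is not in that set, so it is not an ancestor of A.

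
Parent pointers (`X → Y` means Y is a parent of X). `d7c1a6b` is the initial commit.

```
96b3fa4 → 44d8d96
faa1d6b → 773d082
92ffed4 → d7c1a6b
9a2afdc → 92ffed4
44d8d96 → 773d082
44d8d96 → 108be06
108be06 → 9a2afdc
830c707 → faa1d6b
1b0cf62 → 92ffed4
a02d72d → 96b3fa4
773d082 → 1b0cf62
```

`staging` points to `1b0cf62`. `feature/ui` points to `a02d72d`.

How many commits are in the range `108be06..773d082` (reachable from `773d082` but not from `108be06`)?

Reachable from 773d082: {1b0cf62, 773d082, 92ffed4, d7c1a6b}.
Reachable from 108be06: {108be06, 92ffed4, 9a2afdc, d7c1a6b}.
In 773d082's history but not 108be06's: {1b0cf62, 773d082} — 2 commits.

2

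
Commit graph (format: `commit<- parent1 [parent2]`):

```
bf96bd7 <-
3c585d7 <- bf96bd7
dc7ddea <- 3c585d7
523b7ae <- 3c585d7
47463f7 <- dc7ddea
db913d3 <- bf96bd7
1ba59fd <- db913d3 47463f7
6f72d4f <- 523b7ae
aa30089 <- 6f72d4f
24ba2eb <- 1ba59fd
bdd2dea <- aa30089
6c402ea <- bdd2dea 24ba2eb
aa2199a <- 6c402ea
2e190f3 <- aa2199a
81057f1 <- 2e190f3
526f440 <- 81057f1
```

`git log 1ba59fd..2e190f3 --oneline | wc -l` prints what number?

8

Reachable from 2e190f3: {1ba59fd, 24ba2eb, 2e190f3, 3c585d7, 47463f7, 523b7ae, 6c402ea, 6f72d4f, aa2199a, aa30089, bdd2dea, bf96bd7, db913d3, dc7ddea}.
Reachable from 1ba59fd: {1ba59fd, 3c585d7, 47463f7, bf96bd7, db913d3, dc7ddea}.
In 2e190f3's history but not 1ba59fd's: {24ba2eb, 2e190f3, 523b7ae, 6c402ea, 6f72d4f, aa2199a, aa30089, bdd2dea} — 8 commits.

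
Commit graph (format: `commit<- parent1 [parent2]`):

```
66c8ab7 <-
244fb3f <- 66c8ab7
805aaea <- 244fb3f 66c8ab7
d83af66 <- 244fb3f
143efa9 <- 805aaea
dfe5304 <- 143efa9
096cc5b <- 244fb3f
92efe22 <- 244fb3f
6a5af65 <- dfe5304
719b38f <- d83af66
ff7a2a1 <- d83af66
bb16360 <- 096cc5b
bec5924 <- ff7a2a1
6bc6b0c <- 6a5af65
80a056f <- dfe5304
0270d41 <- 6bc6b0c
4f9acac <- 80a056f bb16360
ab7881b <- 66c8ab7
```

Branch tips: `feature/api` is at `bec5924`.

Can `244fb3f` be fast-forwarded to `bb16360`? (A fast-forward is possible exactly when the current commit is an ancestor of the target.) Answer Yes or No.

Yes

A fast-forward from 244fb3f to bb16360 is possible iff 244fb3f is an ancestor of bb16360.
Ancestors of bb16360: {096cc5b, 244fb3f, 66c8ab7, bb16360}.
244fb3f is among them, so fast-forward is possible.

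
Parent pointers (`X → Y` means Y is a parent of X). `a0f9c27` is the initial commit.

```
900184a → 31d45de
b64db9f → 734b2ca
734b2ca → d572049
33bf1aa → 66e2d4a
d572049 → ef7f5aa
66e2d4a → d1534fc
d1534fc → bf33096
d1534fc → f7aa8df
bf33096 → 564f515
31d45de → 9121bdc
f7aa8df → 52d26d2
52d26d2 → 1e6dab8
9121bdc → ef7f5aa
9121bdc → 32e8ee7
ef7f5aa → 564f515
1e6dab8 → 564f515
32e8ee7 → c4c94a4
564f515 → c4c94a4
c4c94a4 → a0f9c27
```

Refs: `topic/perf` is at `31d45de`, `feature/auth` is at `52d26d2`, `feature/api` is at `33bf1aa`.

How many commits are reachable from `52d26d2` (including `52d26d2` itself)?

5

Walking parent pointers from 52d26d2: reachable set = {1e6dab8, 52d26d2, 564f515, a0f9c27, c4c94a4}.
That is 5 commits.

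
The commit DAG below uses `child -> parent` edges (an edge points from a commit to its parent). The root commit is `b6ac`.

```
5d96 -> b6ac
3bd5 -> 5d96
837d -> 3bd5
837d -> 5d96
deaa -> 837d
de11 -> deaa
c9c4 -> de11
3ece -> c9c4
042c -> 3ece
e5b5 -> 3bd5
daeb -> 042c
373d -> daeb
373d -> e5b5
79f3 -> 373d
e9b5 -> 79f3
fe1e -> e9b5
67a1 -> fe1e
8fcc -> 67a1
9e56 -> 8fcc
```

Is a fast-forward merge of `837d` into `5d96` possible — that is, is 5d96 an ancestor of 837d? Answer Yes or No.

A fast-forward from 5d96 to 837d is possible iff 5d96 is an ancestor of 837d.
Ancestors of 837d: {3bd5, 5d96, 837d, b6ac}.
5d96 is among them, so fast-forward is possible.

Yes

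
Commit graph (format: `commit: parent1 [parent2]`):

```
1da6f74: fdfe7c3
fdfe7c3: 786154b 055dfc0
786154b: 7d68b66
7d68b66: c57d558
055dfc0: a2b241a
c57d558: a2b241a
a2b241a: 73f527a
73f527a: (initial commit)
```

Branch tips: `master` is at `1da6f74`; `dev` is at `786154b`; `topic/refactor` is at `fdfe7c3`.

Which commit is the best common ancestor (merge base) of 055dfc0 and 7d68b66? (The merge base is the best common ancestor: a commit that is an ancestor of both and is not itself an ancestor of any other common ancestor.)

Ancestors of 055dfc0: {055dfc0, 73f527a, a2b241a}.
Ancestors of 7d68b66: {73f527a, 7d68b66, a2b241a, c57d558}.
Common ancestors: {73f527a, a2b241a}.
Among these, a2b241a is not an ancestor of any other common ancestor — it is the merge base.

a2b241a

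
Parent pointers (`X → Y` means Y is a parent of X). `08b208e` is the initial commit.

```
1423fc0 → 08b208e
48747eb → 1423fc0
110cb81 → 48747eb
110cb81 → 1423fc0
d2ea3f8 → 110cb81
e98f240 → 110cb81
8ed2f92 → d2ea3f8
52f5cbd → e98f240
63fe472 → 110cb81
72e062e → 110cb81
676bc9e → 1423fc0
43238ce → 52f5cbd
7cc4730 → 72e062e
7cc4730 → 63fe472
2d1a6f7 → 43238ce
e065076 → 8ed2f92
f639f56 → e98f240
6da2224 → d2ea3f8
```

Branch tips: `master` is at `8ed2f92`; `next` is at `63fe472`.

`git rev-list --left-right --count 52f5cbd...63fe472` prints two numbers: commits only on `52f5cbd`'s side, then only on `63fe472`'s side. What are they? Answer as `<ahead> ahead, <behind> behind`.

Reachable from 52f5cbd: {08b208e, 110cb81, 1423fc0, 48747eb, 52f5cbd, e98f240}.
Reachable from 63fe472: {08b208e, 110cb81, 1423fc0, 48747eb, 63fe472}.
Only in 52f5cbd's history (ahead): {52f5cbd, e98f240} — 2.
Only in 63fe472's history (behind): {63fe472} — 1.

2 ahead, 1 behind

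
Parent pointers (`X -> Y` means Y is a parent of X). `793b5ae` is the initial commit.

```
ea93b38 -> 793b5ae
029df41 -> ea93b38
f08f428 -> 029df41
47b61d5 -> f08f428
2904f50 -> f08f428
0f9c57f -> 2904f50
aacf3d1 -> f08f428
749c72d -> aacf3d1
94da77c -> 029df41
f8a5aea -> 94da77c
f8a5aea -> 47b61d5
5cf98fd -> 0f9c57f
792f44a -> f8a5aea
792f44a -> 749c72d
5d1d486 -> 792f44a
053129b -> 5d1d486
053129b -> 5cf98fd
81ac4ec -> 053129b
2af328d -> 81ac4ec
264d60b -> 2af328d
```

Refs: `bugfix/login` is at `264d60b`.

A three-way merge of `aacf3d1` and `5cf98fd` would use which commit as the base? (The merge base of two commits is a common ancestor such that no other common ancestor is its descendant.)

f08f428

Ancestors of aacf3d1: {029df41, 793b5ae, aacf3d1, ea93b38, f08f428}.
Ancestors of 5cf98fd: {029df41, 0f9c57f, 2904f50, 5cf98fd, 793b5ae, ea93b38, f08f428}.
Common ancestors: {029df41, 793b5ae, ea93b38, f08f428}.
Among these, f08f428 is not an ancestor of any other common ancestor — it is the merge base.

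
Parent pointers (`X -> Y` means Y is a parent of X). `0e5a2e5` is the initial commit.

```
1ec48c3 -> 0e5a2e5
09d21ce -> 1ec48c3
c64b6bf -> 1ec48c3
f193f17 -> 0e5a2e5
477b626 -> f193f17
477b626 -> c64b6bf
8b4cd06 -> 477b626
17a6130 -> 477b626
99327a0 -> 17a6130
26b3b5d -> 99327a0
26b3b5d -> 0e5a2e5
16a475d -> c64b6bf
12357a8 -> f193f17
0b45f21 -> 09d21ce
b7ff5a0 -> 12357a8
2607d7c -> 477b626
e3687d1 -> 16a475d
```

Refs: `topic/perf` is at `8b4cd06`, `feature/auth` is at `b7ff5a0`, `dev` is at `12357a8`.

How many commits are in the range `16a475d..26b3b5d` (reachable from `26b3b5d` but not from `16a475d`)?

5

Reachable from 26b3b5d: {0e5a2e5, 17a6130, 1ec48c3, 26b3b5d, 477b626, 99327a0, c64b6bf, f193f17}.
Reachable from 16a475d: {0e5a2e5, 16a475d, 1ec48c3, c64b6bf}.
In 26b3b5d's history but not 16a475d's: {17a6130, 26b3b5d, 477b626, 99327a0, f193f17} — 5 commits.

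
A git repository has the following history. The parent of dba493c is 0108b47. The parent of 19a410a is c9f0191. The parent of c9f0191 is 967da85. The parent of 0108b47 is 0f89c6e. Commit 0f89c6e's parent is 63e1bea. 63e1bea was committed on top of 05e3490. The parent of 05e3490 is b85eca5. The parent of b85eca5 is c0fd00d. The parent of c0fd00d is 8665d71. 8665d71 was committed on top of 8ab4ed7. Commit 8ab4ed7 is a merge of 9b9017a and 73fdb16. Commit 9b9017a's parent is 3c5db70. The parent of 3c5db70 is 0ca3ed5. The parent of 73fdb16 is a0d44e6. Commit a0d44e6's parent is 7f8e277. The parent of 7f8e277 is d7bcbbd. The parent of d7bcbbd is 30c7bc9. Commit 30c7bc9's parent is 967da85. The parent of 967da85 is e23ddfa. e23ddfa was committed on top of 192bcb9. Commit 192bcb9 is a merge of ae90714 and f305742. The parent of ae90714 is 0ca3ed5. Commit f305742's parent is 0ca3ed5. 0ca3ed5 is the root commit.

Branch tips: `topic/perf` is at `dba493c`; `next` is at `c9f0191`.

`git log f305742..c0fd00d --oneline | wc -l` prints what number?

14

Reachable from c0fd00d: {0ca3ed5, 192bcb9, 30c7bc9, 3c5db70, 73fdb16, 7f8e277, 8665d71, 8ab4ed7, 967da85, 9b9017a, a0d44e6, ae90714, c0fd00d, d7bcbbd, e23ddfa, f305742}.
Reachable from f305742: {0ca3ed5, f305742}.
In c0fd00d's history but not f305742's: {192bcb9, 30c7bc9, 3c5db70, 73fdb16, 7f8e277, 8665d71, 8ab4ed7, 967da85, 9b9017a, a0d44e6, ae90714, c0fd00d, d7bcbbd, e23ddfa} — 14 commits.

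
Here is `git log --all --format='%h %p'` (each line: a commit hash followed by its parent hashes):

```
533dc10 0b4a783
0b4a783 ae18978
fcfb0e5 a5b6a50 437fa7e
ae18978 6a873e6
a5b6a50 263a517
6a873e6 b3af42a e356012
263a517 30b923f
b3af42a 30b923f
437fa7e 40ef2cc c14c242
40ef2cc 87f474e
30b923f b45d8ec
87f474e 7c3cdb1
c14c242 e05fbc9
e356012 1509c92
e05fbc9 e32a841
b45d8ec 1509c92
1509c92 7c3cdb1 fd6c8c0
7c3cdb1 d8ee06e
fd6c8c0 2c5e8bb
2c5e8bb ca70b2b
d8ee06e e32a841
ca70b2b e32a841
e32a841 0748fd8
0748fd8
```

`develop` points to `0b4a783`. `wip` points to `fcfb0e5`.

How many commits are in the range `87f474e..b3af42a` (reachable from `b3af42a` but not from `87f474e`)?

Reachable from b3af42a: {0748fd8, 1509c92, 2c5e8bb, 30b923f, 7c3cdb1, b3af42a, b45d8ec, ca70b2b, d8ee06e, e32a841, fd6c8c0}.
Reachable from 87f474e: {0748fd8, 7c3cdb1, 87f474e, d8ee06e, e32a841}.
In b3af42a's history but not 87f474e's: {1509c92, 2c5e8bb, 30b923f, b3af42a, b45d8ec, ca70b2b, fd6c8c0} — 7 commits.

7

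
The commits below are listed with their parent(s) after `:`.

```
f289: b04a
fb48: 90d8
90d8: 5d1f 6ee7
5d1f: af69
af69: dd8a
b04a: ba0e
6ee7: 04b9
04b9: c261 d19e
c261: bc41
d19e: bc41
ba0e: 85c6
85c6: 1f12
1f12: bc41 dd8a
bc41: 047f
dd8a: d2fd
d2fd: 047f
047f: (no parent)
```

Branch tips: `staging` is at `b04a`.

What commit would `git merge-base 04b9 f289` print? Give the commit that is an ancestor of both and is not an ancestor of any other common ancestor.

Ancestors of 04b9: {047f, 04b9, bc41, c261, d19e}.
Ancestors of f289: {047f, 1f12, 85c6, b04a, ba0e, bc41, d2fd, dd8a, f289}.
Common ancestors: {047f, bc41}.
Among these, bc41 is not an ancestor of any other common ancestor — it is the merge base.

bc41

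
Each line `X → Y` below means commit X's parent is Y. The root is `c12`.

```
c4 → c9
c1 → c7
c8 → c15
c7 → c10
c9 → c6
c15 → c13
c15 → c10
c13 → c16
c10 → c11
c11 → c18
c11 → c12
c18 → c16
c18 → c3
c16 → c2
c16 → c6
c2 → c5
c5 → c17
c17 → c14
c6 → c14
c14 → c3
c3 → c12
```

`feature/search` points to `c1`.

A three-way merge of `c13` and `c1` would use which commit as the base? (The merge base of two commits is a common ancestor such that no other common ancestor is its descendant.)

c16

Ancestors of c13: {c12, c13, c14, c16, c17, c2, c3, c5, c6}.
Ancestors of c1: {c1, c10, c11, c12, c14, c16, c17, c18, c2, c3, c5, c6, c7}.
Common ancestors: {c12, c14, c16, c17, c2, c3, c5, c6}.
Among these, c16 is not an ancestor of any other common ancestor — it is the merge base.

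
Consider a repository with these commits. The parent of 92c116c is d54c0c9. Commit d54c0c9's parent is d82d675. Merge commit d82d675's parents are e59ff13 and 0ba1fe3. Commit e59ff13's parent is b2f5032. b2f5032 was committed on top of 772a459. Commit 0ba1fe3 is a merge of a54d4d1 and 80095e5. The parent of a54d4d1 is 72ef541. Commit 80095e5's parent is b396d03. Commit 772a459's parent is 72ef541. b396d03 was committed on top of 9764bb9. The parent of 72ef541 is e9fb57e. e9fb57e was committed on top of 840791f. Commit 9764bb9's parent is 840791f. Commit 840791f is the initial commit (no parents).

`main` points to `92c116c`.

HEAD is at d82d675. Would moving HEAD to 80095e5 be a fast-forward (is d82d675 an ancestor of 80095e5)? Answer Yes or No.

A fast-forward from d82d675 to 80095e5 is possible iff d82d675 is an ancestor of 80095e5.
Ancestors of 80095e5: {80095e5, 840791f, 9764bb9, b396d03}.
d82d675 is not among them, so fast-forward is not possible.

No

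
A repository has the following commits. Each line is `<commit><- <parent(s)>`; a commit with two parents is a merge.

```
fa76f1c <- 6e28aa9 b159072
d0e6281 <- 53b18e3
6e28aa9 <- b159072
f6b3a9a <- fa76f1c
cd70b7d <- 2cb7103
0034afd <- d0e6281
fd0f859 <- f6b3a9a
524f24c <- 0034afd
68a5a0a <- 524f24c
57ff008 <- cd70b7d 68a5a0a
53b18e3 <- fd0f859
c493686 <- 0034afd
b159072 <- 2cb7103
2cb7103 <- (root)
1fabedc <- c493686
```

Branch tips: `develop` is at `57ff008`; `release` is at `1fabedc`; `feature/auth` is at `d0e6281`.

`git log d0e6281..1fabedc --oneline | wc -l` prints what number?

3

Reachable from 1fabedc: {0034afd, 1fabedc, 2cb7103, 53b18e3, 6e28aa9, b159072, c493686, d0e6281, f6b3a9a, fa76f1c, fd0f859}.
Reachable from d0e6281: {2cb7103, 53b18e3, 6e28aa9, b159072, d0e6281, f6b3a9a, fa76f1c, fd0f859}.
In 1fabedc's history but not d0e6281's: {0034afd, 1fabedc, c493686} — 3 commits.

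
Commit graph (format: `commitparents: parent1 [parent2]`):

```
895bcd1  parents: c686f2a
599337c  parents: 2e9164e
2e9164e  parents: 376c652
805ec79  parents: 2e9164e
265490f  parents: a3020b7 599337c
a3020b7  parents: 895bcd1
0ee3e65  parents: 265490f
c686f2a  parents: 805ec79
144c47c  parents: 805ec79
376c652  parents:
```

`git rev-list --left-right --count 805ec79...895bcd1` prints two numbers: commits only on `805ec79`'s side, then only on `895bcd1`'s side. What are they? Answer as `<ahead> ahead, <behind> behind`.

Reachable from 805ec79: {2e9164e, 376c652, 805ec79}.
Reachable from 895bcd1: {2e9164e, 376c652, 805ec79, 895bcd1, c686f2a}.
Only in 805ec79's history (ahead): {} — 0.
Only in 895bcd1's history (behind): {895bcd1, c686f2a} — 2.

0 ahead, 2 behind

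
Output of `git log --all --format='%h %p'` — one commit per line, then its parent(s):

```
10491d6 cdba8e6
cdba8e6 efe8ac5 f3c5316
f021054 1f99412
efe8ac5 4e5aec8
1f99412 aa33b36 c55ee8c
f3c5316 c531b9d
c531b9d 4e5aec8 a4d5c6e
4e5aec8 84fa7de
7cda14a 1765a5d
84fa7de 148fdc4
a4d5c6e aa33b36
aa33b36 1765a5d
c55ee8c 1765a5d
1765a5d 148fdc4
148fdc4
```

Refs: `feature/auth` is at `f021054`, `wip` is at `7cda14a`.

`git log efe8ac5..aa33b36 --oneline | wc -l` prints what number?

2

Reachable from aa33b36: {148fdc4, 1765a5d, aa33b36}.
Reachable from efe8ac5: {148fdc4, 4e5aec8, 84fa7de, efe8ac5}.
In aa33b36's history but not efe8ac5's: {1765a5d, aa33b36} — 2 commits.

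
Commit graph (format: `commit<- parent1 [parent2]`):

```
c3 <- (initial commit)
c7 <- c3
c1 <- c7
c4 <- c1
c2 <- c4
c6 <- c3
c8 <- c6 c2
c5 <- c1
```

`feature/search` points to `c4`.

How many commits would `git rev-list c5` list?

Walking parent pointers from c5: reachable set = {c1, c3, c5, c7}.
That is 4 commits.

4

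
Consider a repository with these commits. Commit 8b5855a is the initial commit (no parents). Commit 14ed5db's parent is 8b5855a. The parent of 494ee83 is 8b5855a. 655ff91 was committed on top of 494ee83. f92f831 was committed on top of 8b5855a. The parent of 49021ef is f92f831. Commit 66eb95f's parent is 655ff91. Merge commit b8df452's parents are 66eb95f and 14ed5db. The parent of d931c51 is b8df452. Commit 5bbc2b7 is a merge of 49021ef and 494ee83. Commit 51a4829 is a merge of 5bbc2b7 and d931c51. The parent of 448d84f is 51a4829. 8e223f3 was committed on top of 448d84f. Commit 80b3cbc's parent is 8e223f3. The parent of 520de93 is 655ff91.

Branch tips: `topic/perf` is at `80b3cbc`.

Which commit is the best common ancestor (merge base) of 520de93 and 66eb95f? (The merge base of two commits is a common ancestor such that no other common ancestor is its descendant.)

655ff91

Ancestors of 520de93: {494ee83, 520de93, 655ff91, 8b5855a}.
Ancestors of 66eb95f: {494ee83, 655ff91, 66eb95f, 8b5855a}.
Common ancestors: {494ee83, 655ff91, 8b5855a}.
Among these, 655ff91 is not an ancestor of any other common ancestor — it is the merge base.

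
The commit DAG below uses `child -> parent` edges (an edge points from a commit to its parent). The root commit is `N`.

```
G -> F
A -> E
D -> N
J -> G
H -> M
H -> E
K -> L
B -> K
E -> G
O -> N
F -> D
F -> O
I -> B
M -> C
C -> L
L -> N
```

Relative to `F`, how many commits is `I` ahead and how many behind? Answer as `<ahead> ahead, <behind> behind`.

Reachable from I: {B, I, K, L, N}.
Reachable from F: {D, F, N, O}.
Only in I's history (ahead): {B, I, K, L} — 4.
Only in F's history (behind): {D, F, O} — 3.

4 ahead, 3 behind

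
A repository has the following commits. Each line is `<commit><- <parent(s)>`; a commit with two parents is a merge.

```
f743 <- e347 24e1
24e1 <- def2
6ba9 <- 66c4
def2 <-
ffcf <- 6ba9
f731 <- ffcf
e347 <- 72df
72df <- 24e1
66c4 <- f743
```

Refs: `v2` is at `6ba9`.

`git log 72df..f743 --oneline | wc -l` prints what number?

2

Reachable from f743: {24e1, 72df, def2, e347, f743}.
Reachable from 72df: {24e1, 72df, def2}.
In f743's history but not 72df's: {e347, f743} — 2 commits.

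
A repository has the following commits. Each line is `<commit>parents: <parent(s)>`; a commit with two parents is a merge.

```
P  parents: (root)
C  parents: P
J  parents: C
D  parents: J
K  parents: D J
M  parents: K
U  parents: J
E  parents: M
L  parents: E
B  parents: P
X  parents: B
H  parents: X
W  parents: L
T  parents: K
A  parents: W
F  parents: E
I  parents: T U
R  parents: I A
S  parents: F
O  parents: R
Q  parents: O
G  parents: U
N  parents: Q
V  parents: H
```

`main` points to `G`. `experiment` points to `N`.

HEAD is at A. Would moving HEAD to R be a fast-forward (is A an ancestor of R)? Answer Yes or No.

Yes

A fast-forward from A to R is possible iff A is an ancestor of R.
Ancestors of R: {A, C, D, E, I, J, K, L, M, P, R, T, U, W}.
A is among them, so fast-forward is possible.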